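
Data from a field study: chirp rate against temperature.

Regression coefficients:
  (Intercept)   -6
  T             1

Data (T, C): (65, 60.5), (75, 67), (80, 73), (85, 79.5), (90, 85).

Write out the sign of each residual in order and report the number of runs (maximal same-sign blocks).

T=65: Ĉ = -6 + 65 = 59; e = 60.5 − 59 = 1.5
T=75: Ĉ = -6 + 75 = 69; e = 67 − 69 = -2
T=80: Ĉ = -6 + 80 = 74; e = 73 − 74 = -1
T=85: Ĉ = -6 + 85 = 79; e = 79.5 − 79 = 0.5
T=90: Ĉ = -6 + 90 = 84; e = 85 − 84 = 1
Signs: + − − + +
Runs: +×1, −×2, +×2 → 3

3 runs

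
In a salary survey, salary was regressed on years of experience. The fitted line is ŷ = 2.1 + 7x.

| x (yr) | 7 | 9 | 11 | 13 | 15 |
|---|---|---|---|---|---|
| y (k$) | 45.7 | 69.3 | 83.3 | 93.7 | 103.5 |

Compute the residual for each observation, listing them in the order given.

-5.4, 4.2, 4.2, 0.6, -3.6

x=7: ŷ = 2.1 + 7·7 = 51.1; r = 45.7 − 51.1 = -5.4
x=9: ŷ = 2.1 + 7·9 = 65.1; r = 69.3 − 65.1 = 4.2
x=11: ŷ = 2.1 + 7·11 = 79.1; r = 83.3 − 79.1 = 4.2
x=13: ŷ = 2.1 + 7·13 = 93.1; r = 93.7 − 93.1 = 0.6
x=15: ŷ = 2.1 + 7·15 = 107.1; r = 103.5 − 107.1 = -3.6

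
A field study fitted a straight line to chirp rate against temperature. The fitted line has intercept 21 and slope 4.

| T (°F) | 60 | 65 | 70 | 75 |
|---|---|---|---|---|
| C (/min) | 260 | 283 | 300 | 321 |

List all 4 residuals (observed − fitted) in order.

T=60: ŷ = 21 + 4·60 = 261; e = 260 − 261 = -1
T=65: ŷ = 21 + 4·65 = 281; e = 283 − 281 = 2
T=70: ŷ = 21 + 4·70 = 301; e = 300 − 301 = -1
T=75: ŷ = 21 + 4·75 = 321; e = 321 − 321 = 0

-1, 2, -1, 0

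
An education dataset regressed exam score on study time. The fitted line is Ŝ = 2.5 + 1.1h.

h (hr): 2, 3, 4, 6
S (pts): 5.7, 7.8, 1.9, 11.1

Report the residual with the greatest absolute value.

e = -5

h=2: Ŝ = 2.5 + 1.1·2 = 4.7; e = 5.7 − 4.7 = 1
h=3: Ŝ = 2.5 + 1.1·3 = 5.8; e = 7.8 − 5.8 = 2
h=4: Ŝ = 2.5 + 1.1·4 = 6.9; e = 1.9 − 6.9 = -5
h=6: Ŝ = 2.5 + 1.1·6 = 9.1; e = 11.1 − 9.1 = 2
Largest |e| is 5 at h = 4, residual -5.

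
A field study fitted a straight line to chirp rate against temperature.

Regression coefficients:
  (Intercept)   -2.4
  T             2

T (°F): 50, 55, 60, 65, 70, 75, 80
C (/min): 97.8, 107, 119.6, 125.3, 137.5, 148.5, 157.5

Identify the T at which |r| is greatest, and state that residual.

T=50: ŷ = -2.4 + 2·50 = 97.6; r = 97.8 − 97.6 = 0.2
T=55: ŷ = -2.4 + 2·55 = 107.6; r = 107 − 107.6 = -0.6
T=60: ŷ = -2.4 + 2·60 = 117.6; r = 119.6 − 117.6 = 2
T=65: ŷ = -2.4 + 2·65 = 127.6; r = 125.3 − 127.6 = -2.3
T=70: ŷ = -2.4 + 2·70 = 137.6; r = 137.5 − 137.6 = -0.1
T=75: ŷ = -2.4 + 2·75 = 147.6; r = 148.5 − 147.6 = 0.9
T=80: ŷ = -2.4 + 2·80 = 157.6; r = 157.5 − 157.6 = -0.1
Largest |r| is 2.3 at T = 65, residual -2.3.

T = 65, r = -2.3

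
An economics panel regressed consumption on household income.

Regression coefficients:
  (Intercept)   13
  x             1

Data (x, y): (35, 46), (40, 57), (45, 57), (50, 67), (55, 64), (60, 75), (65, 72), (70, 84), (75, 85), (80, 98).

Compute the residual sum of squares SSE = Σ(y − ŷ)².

x=35: ŷ = 13 + 35 = 48; r = 46 − 48 = -2
x=40: ŷ = 13 + 40 = 53; r = 57 − 53 = 4
x=45: ŷ = 13 + 45 = 58; r = 57 − 58 = -1
x=50: ŷ = 13 + 50 = 63; r = 67 − 63 = 4
x=55: ŷ = 13 + 55 = 68; r = 64 − 68 = -4
x=60: ŷ = 13 + 60 = 73; r = 75 − 73 = 2
x=65: ŷ = 13 + 65 = 78; r = 72 − 78 = -6
x=70: ŷ = 13 + 70 = 83; r = 84 − 83 = 1
x=75: ŷ = 13 + 75 = 88; r = 85 − 88 = -3
x=80: ŷ = 13 + 80 = 93; r = 98 − 93 = 5
SSE = 4 + 16 + 1 + 16 + 16 + 4 + 36 + 1 + 9 + 25 = 128

SSE = 128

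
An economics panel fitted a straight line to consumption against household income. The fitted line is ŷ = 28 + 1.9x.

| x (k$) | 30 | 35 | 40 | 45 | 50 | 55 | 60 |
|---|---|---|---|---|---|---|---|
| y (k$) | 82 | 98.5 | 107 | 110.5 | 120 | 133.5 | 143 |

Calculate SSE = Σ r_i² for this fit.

SSE = 54

x=30: ŷ = 28 + 1.9·30 = 85; r = 82 − 85 = -3
x=35: ŷ = 28 + 1.9·35 = 94.5; r = 98.5 − 94.5 = 4
x=40: ŷ = 28 + 1.9·40 = 104; r = 107 − 104 = 3
x=45: ŷ = 28 + 1.9·45 = 113.5; r = 110.5 − 113.5 = -3
x=50: ŷ = 28 + 1.9·50 = 123; r = 120 − 123 = -3
x=55: ŷ = 28 + 1.9·55 = 132.5; r = 133.5 − 132.5 = 1
x=60: ŷ = 28 + 1.9·60 = 142; r = 143 − 142 = 1
SSE = 9 + 16 + 9 + 9 + 9 + 1 + 1 = 54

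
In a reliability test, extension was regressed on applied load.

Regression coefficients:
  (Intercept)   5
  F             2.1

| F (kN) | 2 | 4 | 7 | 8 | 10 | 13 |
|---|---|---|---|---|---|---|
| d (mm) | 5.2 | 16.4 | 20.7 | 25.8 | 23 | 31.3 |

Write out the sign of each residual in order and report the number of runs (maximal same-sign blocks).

F=2: ŷ = 5 + 2.1·2 = 9.2; r = 5.2 − 9.2 = -4
F=4: ŷ = 5 + 2.1·4 = 13.4; r = 16.4 − 13.4 = 3
F=7: ŷ = 5 + 2.1·7 = 19.7; r = 20.7 − 19.7 = 1
F=8: ŷ = 5 + 2.1·8 = 21.8; r = 25.8 − 21.8 = 4
F=10: ŷ = 5 + 2.1·10 = 26; r = 23 − 26 = -3
F=13: ŷ = 5 + 2.1·13 = 32.3; r = 31.3 − 32.3 = -1
Signs: − + + + − −
Runs: −×1, +×3, −×2 → 3

3 runs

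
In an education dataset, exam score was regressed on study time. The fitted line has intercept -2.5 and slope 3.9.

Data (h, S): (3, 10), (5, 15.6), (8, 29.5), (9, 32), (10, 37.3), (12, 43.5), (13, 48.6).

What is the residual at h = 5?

e = -1.4

ŷ = -2.5 + 3.9·5 = 17
e = 15.6 − 17 = -1.4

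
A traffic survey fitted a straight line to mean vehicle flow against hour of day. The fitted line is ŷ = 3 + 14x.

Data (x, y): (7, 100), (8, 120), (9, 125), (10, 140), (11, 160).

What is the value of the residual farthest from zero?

r = 5

x=7: ŷ = 3 + 14·7 = 101; r = 100 − 101 = -1
x=8: ŷ = 3 + 14·8 = 115; r = 120 − 115 = 5
x=9: ŷ = 3 + 14·9 = 129; r = 125 − 129 = -4
x=10: ŷ = 3 + 14·10 = 143; r = 140 − 143 = -3
x=11: ŷ = 3 + 14·11 = 157; r = 160 − 157 = 3
Largest |r| is 5 at x = 8, residual 5.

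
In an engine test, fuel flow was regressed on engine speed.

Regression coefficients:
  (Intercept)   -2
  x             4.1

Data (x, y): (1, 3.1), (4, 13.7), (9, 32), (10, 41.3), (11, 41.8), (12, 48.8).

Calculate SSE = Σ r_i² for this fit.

x=1: ŷ = -2 + 4.1·1 = 2.1; r = 3.1 − 2.1 = 1
x=4: ŷ = -2 + 4.1·4 = 14.4; r = 13.7 − 14.4 = -0.7
x=9: ŷ = -2 + 4.1·9 = 34.9; r = 32 − 34.9 = -2.9
x=10: ŷ = -2 + 4.1·10 = 39; r = 41.3 − 39 = 2.3
x=11: ŷ = -2 + 4.1·11 = 43.1; r = 41.8 − 43.1 = -1.3
x=12: ŷ = -2 + 4.1·12 = 47.2; r = 48.8 − 47.2 = 1.6
SSE = 1 + 0.49 + 8.41 + 5.29 + 1.69 + 2.56 = 19.44

SSE = 19.44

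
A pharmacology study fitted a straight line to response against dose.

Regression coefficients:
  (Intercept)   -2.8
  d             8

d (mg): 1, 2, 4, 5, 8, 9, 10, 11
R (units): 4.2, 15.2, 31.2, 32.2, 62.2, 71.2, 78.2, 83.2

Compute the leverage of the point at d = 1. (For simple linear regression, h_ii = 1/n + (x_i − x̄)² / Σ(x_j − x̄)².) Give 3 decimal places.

h = 0.402

d̄ = (1 + 2 + 4 + 5 + 8 + 9 + 10 + 11)/8 = 6.25
Σ(d − d̄)² = 27.5625 + 18.0625 + 5.0625 + 1.5625 + 3.0625 + 7.5625 + 14.0625 + 22.5625 = 99.5
h = 1/8 + (-5.25)²/99.5 = 0.125 + 0.27701 = 0.402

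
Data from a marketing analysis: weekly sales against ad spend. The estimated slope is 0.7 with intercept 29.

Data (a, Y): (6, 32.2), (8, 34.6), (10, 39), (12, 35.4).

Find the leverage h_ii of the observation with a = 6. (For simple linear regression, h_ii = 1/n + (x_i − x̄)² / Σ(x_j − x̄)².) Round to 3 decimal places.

ā = (6 + 8 + 10 + 12)/4 = 9
Σ(a − ā)² = 9 + 1 + 1 + 9 = 20
h = 1/4 + (-3)²/20 = 0.25 + 0.45 = 0.700

h = 0.700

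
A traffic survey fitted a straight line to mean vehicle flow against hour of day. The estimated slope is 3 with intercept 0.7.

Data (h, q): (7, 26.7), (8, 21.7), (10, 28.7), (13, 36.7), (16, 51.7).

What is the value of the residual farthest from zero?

h=7: ŷ = 0.7 + 3·7 = 21.7; r = 26.7 − 21.7 = 5
h=8: ŷ = 0.7 + 3·8 = 24.7; r = 21.7 − 24.7 = -3
h=10: ŷ = 0.7 + 3·10 = 30.7; r = 28.7 − 30.7 = -2
h=13: ŷ = 0.7 + 3·13 = 39.7; r = 36.7 − 39.7 = -3
h=16: ŷ = 0.7 + 3·16 = 48.7; r = 51.7 − 48.7 = 3
Largest |r| is 5 at h = 7, residual 5.

r = 5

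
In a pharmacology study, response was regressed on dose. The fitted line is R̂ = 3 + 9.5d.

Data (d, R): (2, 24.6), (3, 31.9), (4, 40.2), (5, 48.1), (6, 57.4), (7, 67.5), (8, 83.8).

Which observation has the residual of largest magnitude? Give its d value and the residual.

d = 8, e = 4.8

d=2: R̂ = 3 + 9.5·2 = 22; e = 24.6 − 22 = 2.6
d=3: R̂ = 3 + 9.5·3 = 31.5; e = 31.9 − 31.5 = 0.4
d=4: R̂ = 3 + 9.5·4 = 41; e = 40.2 − 41 = -0.8
d=5: R̂ = 3 + 9.5·5 = 50.5; e = 48.1 − 50.5 = -2.4
d=6: R̂ = 3 + 9.5·6 = 60; e = 57.4 − 60 = -2.6
d=7: R̂ = 3 + 9.5·7 = 69.5; e = 67.5 − 69.5 = -2
d=8: R̂ = 3 + 9.5·8 = 79; e = 83.8 − 79 = 4.8
Largest |e| is 4.8 at d = 8, residual 4.8.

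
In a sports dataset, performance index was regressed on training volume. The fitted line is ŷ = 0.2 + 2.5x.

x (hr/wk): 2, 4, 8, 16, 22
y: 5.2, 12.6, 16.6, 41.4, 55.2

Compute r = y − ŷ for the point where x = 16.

ŷ = 0.2 + 2.5·16 = 40.2
r = 41.4 − 40.2 = 1.2

r = 1.2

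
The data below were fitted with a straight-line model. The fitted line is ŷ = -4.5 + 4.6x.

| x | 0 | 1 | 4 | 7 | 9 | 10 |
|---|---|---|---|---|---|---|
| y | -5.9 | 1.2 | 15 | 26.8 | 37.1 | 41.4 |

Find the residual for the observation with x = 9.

ŷ = -4.5 + 4.6·9 = 36.9
e = 37.1 − 36.9 = 0.2

e = 0.2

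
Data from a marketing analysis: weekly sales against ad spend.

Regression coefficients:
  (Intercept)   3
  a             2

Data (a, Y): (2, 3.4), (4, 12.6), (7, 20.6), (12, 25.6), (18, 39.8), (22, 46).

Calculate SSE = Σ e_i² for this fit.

a=2: Ŷ = 3 + 2·2 = 7; e = 3.4 − 7 = -3.6
a=4: Ŷ = 3 + 2·4 = 11; e = 12.6 − 11 = 1.6
a=7: Ŷ = 3 + 2·7 = 17; e = 20.6 − 17 = 3.6
a=12: Ŷ = 3 + 2·12 = 27; e = 25.6 − 27 = -1.4
a=18: Ŷ = 3 + 2·18 = 39; e = 39.8 − 39 = 0.8
a=22: Ŷ = 3 + 2·22 = 47; e = 46 − 47 = -1
SSE = 12.96 + 2.56 + 12.96 + 1.96 + 0.64 + 1 = 32.08

SSE = 32.08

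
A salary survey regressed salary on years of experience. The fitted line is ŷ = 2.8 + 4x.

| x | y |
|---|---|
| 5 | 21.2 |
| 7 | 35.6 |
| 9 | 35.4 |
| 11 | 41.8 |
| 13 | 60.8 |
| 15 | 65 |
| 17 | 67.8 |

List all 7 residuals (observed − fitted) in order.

-1.6, 4.8, -3.4, -5, 6, 2.2, -3

x=5: ŷ = 2.8 + 4·5 = 22.8; e = 21.2 − 22.8 = -1.6
x=7: ŷ = 2.8 + 4·7 = 30.8; e = 35.6 − 30.8 = 4.8
x=9: ŷ = 2.8 + 4·9 = 38.8; e = 35.4 − 38.8 = -3.4
x=11: ŷ = 2.8 + 4·11 = 46.8; e = 41.8 − 46.8 = -5
x=13: ŷ = 2.8 + 4·13 = 54.8; e = 60.8 − 54.8 = 6
x=15: ŷ = 2.8 + 4·15 = 62.8; e = 65 − 62.8 = 2.2
x=17: ŷ = 2.8 + 4·17 = 70.8; e = 67.8 − 70.8 = -3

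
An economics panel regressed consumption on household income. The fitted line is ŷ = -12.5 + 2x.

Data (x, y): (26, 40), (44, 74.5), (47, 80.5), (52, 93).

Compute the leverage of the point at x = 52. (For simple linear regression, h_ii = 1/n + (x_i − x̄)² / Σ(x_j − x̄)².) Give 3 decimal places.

x̄ = (26 + 44 + 47 + 52)/4 = 42.25
Σ(x − x̄)² = 264.062 + 3.0625 + 22.5625 + 95.0625 = 384.75
h = 1/4 + (9.75)²/384.75 = 0.25 + 0.247076 = 0.497

h = 0.497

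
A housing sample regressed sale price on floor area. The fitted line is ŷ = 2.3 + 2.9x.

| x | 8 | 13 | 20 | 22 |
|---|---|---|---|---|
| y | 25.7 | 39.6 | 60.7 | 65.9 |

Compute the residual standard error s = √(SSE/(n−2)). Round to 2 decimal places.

x=8: ŷ = 2.3 + 2.9·8 = 25.5; r = 25.7 − 25.5 = 0.2
x=13: ŷ = 2.3 + 2.9·13 = 40; r = 39.6 − 40 = -0.4
x=20: ŷ = 2.3 + 2.9·20 = 60.3; r = 60.7 − 60.3 = 0.4
x=22: ŷ = 2.3 + 2.9·22 = 66.1; r = 65.9 − 66.1 = -0.2
SSE = 0.04 + 0.16 + 0.16 + 0.04 = 0.4
s = √(0.4/2) = √0.2 ≈ 0.45

s = 0.45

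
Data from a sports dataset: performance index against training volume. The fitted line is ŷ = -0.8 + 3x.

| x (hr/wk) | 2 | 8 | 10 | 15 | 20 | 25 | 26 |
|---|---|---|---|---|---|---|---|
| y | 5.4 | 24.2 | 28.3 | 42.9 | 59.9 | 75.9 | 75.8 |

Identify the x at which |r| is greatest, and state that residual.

x=2: ŷ = -0.8 + 3·2 = 5.2; r = 5.4 − 5.2 = 0.2
x=8: ŷ = -0.8 + 3·8 = 23.2; r = 24.2 − 23.2 = 1
x=10: ŷ = -0.8 + 3·10 = 29.2; r = 28.3 − 29.2 = -0.9
x=15: ŷ = -0.8 + 3·15 = 44.2; r = 42.9 − 44.2 = -1.3
x=20: ŷ = -0.8 + 3·20 = 59.2; r = 59.9 − 59.2 = 0.7
x=25: ŷ = -0.8 + 3·25 = 74.2; r = 75.9 − 74.2 = 1.7
x=26: ŷ = -0.8 + 3·26 = 77.2; r = 75.8 − 77.2 = -1.4
Largest |r| is 1.7 at x = 25, residual 1.7.

x = 25, r = 1.7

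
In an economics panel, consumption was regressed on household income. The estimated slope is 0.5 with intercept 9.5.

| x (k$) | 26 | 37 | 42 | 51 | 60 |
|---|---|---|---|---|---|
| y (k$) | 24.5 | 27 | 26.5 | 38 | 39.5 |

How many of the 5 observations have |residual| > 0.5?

4

x=26: ŷ = 9.5 + 0.5·26 = 22.5; e = 24.5 − 22.5 = 2
x=37: ŷ = 9.5 + 0.5·37 = 28; e = 27 − 28 = -1
x=42: ŷ = 9.5 + 0.5·42 = 30.5; e = 26.5 − 30.5 = -4
x=51: ŷ = 9.5 + 0.5·51 = 35; e = 38 − 35 = 3
x=60: ŷ = 9.5 + 0.5·60 = 39.5; e = 39.5 − 39.5 = 0
|e| > 0.5: x=26 (|e|=2), x=37 (|e|=1), x=42 (|e|=4), x=51 (|e|=3) → 4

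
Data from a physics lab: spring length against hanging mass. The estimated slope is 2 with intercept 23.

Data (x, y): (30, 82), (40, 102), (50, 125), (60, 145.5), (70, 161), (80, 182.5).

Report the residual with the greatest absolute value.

e = 2.5

x=30: ŷ = 23 + 2·30 = 83; e = 82 − 83 = -1
x=40: ŷ = 23 + 2·40 = 103; e = 102 − 103 = -1
x=50: ŷ = 23 + 2·50 = 123; e = 125 − 123 = 2
x=60: ŷ = 23 + 2·60 = 143; e = 145.5 − 143 = 2.5
x=70: ŷ = 23 + 2·70 = 163; e = 161 − 163 = -2
x=80: ŷ = 23 + 2·80 = 183; e = 182.5 − 183 = -0.5
Largest |e| is 2.5 at x = 60, residual 2.5.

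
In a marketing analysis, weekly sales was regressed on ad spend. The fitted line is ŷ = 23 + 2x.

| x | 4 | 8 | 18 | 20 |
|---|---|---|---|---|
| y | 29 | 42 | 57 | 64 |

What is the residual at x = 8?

r = 3

ŷ = 23 + 2·8 = 39
r = 42 − 39 = 3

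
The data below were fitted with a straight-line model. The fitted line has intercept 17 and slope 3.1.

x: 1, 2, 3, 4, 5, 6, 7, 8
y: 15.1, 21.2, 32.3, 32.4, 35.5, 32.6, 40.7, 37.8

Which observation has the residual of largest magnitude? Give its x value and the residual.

x = 3, e = 6

x=1: ŷ = 17 + 3.1·1 = 20.1; e = 15.1 − 20.1 = -5
x=2: ŷ = 17 + 3.1·2 = 23.2; e = 21.2 − 23.2 = -2
x=3: ŷ = 17 + 3.1·3 = 26.3; e = 32.3 − 26.3 = 6
x=4: ŷ = 17 + 3.1·4 = 29.4; e = 32.4 − 29.4 = 3
x=5: ŷ = 17 + 3.1·5 = 32.5; e = 35.5 − 32.5 = 3
x=6: ŷ = 17 + 3.1·6 = 35.6; e = 32.6 − 35.6 = -3
x=7: ŷ = 17 + 3.1·7 = 38.7; e = 40.7 − 38.7 = 2
x=8: ŷ = 17 + 3.1·8 = 41.8; e = 37.8 − 41.8 = -4
Largest |e| is 6 at x = 3, residual 6.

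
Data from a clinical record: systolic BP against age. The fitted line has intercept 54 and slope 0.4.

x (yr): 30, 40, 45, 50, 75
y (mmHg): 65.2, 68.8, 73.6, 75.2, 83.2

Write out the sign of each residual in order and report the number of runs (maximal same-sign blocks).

3 runs

x=30: ŷ = 54 + 0.4·30 = 66; e = 65.2 − 66 = -0.8
x=40: ŷ = 54 + 0.4·40 = 70; e = 68.8 − 70 = -1.2
x=45: ŷ = 54 + 0.4·45 = 72; e = 73.6 − 72 = 1.6
x=50: ŷ = 54 + 0.4·50 = 74; e = 75.2 − 74 = 1.2
x=75: ŷ = 54 + 0.4·75 = 84; e = 83.2 − 84 = -0.8
Signs: − − + + −
Runs: −×2, +×2, −×1 → 3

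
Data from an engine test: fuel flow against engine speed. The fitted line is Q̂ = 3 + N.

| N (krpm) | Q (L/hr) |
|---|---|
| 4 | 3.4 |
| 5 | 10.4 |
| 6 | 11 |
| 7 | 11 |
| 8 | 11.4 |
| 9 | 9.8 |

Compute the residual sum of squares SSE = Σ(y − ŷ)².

SSE = 28.72

N=4: Q̂ = 3 + 4 = 7; r = 3.4 − 7 = -3.6
N=5: Q̂ = 3 + 5 = 8; r = 10.4 − 8 = 2.4
N=6: Q̂ = 3 + 6 = 9; r = 11 − 9 = 2
N=7: Q̂ = 3 + 7 = 10; r = 11 − 10 = 1
N=8: Q̂ = 3 + 8 = 11; r = 11.4 − 11 = 0.4
N=9: Q̂ = 3 + 9 = 12; r = 9.8 − 12 = -2.2
SSE = 12.96 + 5.76 + 4 + 1 + 0.16 + 4.84 = 28.72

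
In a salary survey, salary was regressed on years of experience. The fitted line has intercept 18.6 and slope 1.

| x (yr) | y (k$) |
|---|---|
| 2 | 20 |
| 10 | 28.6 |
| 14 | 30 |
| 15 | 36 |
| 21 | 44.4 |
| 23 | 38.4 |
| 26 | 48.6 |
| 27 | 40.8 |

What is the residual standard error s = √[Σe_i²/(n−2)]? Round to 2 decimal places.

x=2: ŷ = 18.6 + 2 = 20.6; e = 20 − 20.6 = -0.6
x=10: ŷ = 18.6 + 10 = 28.6; e = 28.6 − 28.6 = 0
x=14: ŷ = 18.6 + 14 = 32.6; e = 30 − 32.6 = -2.6
x=15: ŷ = 18.6 + 15 = 33.6; e = 36 − 33.6 = 2.4
x=21: ŷ = 18.6 + 21 = 39.6; e = 44.4 − 39.6 = 4.8
x=23: ŷ = 18.6 + 23 = 41.6; e = 38.4 − 41.6 = -3.2
x=26: ŷ = 18.6 + 26 = 44.6; e = 48.6 − 44.6 = 4
x=27: ŷ = 18.6 + 27 = 45.6; e = 40.8 − 45.6 = -4.8
SSE = 0.36 + 0 + 6.76 + 5.76 + 23.04 + 10.24 + 16 + 23.04 = 85.2
s = √(85.2/6) = √14.2 ≈ 3.77

s = 3.77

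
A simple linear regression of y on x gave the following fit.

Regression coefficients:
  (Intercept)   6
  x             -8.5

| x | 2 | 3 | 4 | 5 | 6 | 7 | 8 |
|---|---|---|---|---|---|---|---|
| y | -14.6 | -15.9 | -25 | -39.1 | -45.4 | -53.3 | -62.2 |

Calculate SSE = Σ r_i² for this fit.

x=2: ŷ = 6 − 8.5·2 = -11; r = -14.6 − (-11) = -3.6
x=3: ŷ = 6 − 8.5·3 = -19.5; r = -15.9 − (-19.5) = 3.6
x=4: ŷ = 6 − 8.5·4 = -28; r = -25 − (-28) = 3
x=5: ŷ = 6 − 8.5·5 = -36.5; r = -39.1 − (-36.5) = -2.6
x=6: ŷ = 6 − 8.5·6 = -45; r = -45.4 − (-45) = -0.4
x=7: ŷ = 6 − 8.5·7 = -53.5; r = -53.3 − (-53.5) = 0.2
x=8: ŷ = 6 − 8.5·8 = -62; r = -62.2 − (-62) = -0.2
SSE = 12.96 + 12.96 + 9 + 6.76 + 0.16 + 0.04 + 0.04 = 41.92

SSE = 41.92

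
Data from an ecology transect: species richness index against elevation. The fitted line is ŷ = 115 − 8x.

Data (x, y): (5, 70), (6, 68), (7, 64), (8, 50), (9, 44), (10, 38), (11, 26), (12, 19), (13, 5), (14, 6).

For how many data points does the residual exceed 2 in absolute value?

5

x=5: ŷ = 115 − 8·5 = 75; e = 70 − 75 = -5
x=6: ŷ = 115 − 8·6 = 67; e = 68 − 67 = 1
x=7: ŷ = 115 − 8·7 = 59; e = 64 − 59 = 5
x=8: ŷ = 115 − 8·8 = 51; e = 50 − 51 = -1
x=9: ŷ = 115 − 8·9 = 43; e = 44 − 43 = 1
x=10: ŷ = 115 − 8·10 = 35; e = 38 − 35 = 3
x=11: ŷ = 115 − 8·11 = 27; e = 26 − 27 = -1
x=12: ŷ = 115 − 8·12 = 19; e = 19 − 19 = 0
x=13: ŷ = 115 − 8·13 = 11; e = 5 − 11 = -6
x=14: ŷ = 115 − 8·14 = 3; e = 6 − 3 = 3
|e| > 2: x=5 (|e|=5), x=7 (|e|=5), x=10 (|e|=3), x=13 (|e|=6), x=14 (|e|=3) → 5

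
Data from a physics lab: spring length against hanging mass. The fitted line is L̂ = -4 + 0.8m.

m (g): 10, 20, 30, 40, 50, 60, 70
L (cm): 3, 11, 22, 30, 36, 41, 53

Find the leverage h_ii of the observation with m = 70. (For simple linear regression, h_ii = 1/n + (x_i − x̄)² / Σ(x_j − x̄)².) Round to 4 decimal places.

h = 0.4643

m̄ = (10 + 20 + 30 + 40 + 50 + 60 + 70)/7 = 40
Σ(m − m̄)² = 900 + 400 + 100 + 0 + 100 + 400 + 900 = 2800
h = 1/7 + (30)²/2800 = 0.142857 + 0.321429 = 0.4643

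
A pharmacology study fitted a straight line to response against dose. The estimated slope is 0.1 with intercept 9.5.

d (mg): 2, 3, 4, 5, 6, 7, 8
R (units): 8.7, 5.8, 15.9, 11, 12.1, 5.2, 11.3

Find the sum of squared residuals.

SSE = 84

d=2: ŷ = 9.5 + 0.1·2 = 9.7; e = 8.7 − 9.7 = -1
d=3: ŷ = 9.5 + 0.1·3 = 9.8; e = 5.8 − 9.8 = -4
d=4: ŷ = 9.5 + 0.1·4 = 9.9; e = 15.9 − 9.9 = 6
d=5: ŷ = 9.5 + 0.1·5 = 10; e = 11 − 10 = 1
d=6: ŷ = 9.5 + 0.1·6 = 10.1; e = 12.1 − 10.1 = 2
d=7: ŷ = 9.5 + 0.1·7 = 10.2; e = 5.2 − 10.2 = -5
d=8: ŷ = 9.5 + 0.1·8 = 10.3; e = 11.3 − 10.3 = 1
SSE = 1 + 16 + 36 + 1 + 4 + 25 + 1 = 84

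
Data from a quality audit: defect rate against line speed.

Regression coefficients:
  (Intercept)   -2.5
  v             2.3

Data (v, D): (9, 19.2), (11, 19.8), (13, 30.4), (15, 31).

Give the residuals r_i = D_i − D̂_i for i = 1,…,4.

1, -3, 3, -1

v=9: D̂ = -2.5 + 2.3·9 = 18.2; r = 19.2 − 18.2 = 1
v=11: D̂ = -2.5 + 2.3·11 = 22.8; r = 19.8 − 22.8 = -3
v=13: D̂ = -2.5 + 2.3·13 = 27.4; r = 30.4 − 27.4 = 3
v=15: D̂ = -2.5 + 2.3·15 = 32; r = 31 − 32 = -1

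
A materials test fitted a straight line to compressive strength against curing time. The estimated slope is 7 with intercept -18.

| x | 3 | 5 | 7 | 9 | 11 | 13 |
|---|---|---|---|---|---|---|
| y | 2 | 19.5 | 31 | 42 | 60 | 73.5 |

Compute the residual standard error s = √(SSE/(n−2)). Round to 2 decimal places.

s = 2.09

x=3: ŷ = -18 + 7·3 = 3; e = 2 − 3 = -1
x=5: ŷ = -18 + 7·5 = 17; e = 19.5 − 17 = 2.5
x=7: ŷ = -18 + 7·7 = 31; e = 31 − 31 = 0
x=9: ŷ = -18 + 7·9 = 45; e = 42 − 45 = -3
x=11: ŷ = -18 + 7·11 = 59; e = 60 − 59 = 1
x=13: ŷ = -18 + 7·13 = 73; e = 73.5 − 73 = 0.5
SSE = 1 + 6.25 + 0 + 9 + 1 + 0.25 = 17.5
s = √(17.5/4) = √4.375 ≈ 2.09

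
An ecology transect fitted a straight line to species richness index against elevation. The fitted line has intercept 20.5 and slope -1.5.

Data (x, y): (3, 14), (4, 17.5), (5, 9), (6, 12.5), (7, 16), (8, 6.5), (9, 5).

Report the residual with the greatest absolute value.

e = 6

x=3: ŷ = 20.5 − 1.5·3 = 16; e = 14 − 16 = -2
x=4: ŷ = 20.5 − 1.5·4 = 14.5; e = 17.5 − 14.5 = 3
x=5: ŷ = 20.5 − 1.5·5 = 13; e = 9 − 13 = -4
x=6: ŷ = 20.5 − 1.5·6 = 11.5; e = 12.5 − 11.5 = 1
x=7: ŷ = 20.5 − 1.5·7 = 10; e = 16 − 10 = 6
x=8: ŷ = 20.5 − 1.5·8 = 8.5; e = 6.5 − 8.5 = -2
x=9: ŷ = 20.5 − 1.5·9 = 7; e = 5 − 7 = -2
Largest |e| is 6 at x = 7, residual 6.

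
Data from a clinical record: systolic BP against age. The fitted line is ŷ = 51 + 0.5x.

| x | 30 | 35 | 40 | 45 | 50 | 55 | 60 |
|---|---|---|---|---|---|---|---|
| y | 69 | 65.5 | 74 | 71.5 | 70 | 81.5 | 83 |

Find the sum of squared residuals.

x=30: ŷ = 51 + 0.5·30 = 66; r = 69 − 66 = 3
x=35: ŷ = 51 + 0.5·35 = 68.5; r = 65.5 − 68.5 = -3
x=40: ŷ = 51 + 0.5·40 = 71; r = 74 − 71 = 3
x=45: ŷ = 51 + 0.5·45 = 73.5; r = 71.5 − 73.5 = -2
x=50: ŷ = 51 + 0.5·50 = 76; r = 70 − 76 = -6
x=55: ŷ = 51 + 0.5·55 = 78.5; r = 81.5 − 78.5 = 3
x=60: ŷ = 51 + 0.5·60 = 81; r = 83 − 81 = 2
SSE = 9 + 9 + 9 + 4 + 36 + 9 + 4 = 80

SSE = 80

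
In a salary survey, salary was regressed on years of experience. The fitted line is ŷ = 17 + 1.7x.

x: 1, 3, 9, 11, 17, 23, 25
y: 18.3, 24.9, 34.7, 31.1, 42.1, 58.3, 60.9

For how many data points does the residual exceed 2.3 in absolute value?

x=1: ŷ = 17 + 1.7·1 = 18.7; e = 18.3 − 18.7 = -0.4
x=3: ŷ = 17 + 1.7·3 = 22.1; e = 24.9 − 22.1 = 2.8
x=9: ŷ = 17 + 1.7·9 = 32.3; e = 34.7 − 32.3 = 2.4
x=11: ŷ = 17 + 1.7·11 = 35.7; e = 31.1 − 35.7 = -4.6
x=17: ŷ = 17 + 1.7·17 = 45.9; e = 42.1 − 45.9 = -3.8
x=23: ŷ = 17 + 1.7·23 = 56.1; e = 58.3 − 56.1 = 2.2
x=25: ŷ = 17 + 1.7·25 = 59.5; e = 60.9 − 59.5 = 1.4
|e| > 2.3: x=3 (|e|=2.8), x=9 (|e|=2.4), x=11 (|e|=4.6), x=17 (|e|=3.8) → 4

4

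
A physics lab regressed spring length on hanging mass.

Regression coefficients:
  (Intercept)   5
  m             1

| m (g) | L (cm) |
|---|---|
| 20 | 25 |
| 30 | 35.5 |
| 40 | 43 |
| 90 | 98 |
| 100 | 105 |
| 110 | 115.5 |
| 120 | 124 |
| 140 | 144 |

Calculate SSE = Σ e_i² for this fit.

m=20: L̂ = 5 + 20 = 25; e = 25 − 25 = 0
m=30: L̂ = 5 + 30 = 35; e = 35.5 − 35 = 0.5
m=40: L̂ = 5 + 40 = 45; e = 43 − 45 = -2
m=90: L̂ = 5 + 90 = 95; e = 98 − 95 = 3
m=100: L̂ = 5 + 100 = 105; e = 105 − 105 = 0
m=110: L̂ = 5 + 110 = 115; e = 115.5 − 115 = 0.5
m=120: L̂ = 5 + 120 = 125; e = 124 − 125 = -1
m=140: L̂ = 5 + 140 = 145; e = 144 − 145 = -1
SSE = 0 + 0.25 + 4 + 9 + 0 + 0.25 + 1 + 1 = 15.5

SSE = 15.5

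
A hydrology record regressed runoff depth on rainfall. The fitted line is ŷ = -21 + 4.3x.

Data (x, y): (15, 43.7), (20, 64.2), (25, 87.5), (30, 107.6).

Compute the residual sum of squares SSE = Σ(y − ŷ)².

x=15: ŷ = -21 + 4.3·15 = 43.5; r = 43.7 − 43.5 = 0.2
x=20: ŷ = -21 + 4.3·20 = 65; r = 64.2 − 65 = -0.8
x=25: ŷ = -21 + 4.3·25 = 86.5; r = 87.5 − 86.5 = 1
x=30: ŷ = -21 + 4.3·30 = 108; r = 107.6 − 108 = -0.4
SSE = 0.04 + 0.64 + 1 + 0.16 = 1.84

SSE = 1.84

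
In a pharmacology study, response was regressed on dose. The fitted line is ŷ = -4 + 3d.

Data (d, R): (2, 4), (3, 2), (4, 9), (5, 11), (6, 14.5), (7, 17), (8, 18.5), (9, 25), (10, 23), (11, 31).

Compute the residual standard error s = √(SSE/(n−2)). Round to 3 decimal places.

s = 2.046

d=2: ŷ = -4 + 3·2 = 2; e = 4 − 2 = 2
d=3: ŷ = -4 + 3·3 = 5; e = 2 − 5 = -3
d=4: ŷ = -4 + 3·4 = 8; e = 9 − 8 = 1
d=5: ŷ = -4 + 3·5 = 11; e = 11 − 11 = 0
d=6: ŷ = -4 + 3·6 = 14; e = 14.5 − 14 = 0.5
d=7: ŷ = -4 + 3·7 = 17; e = 17 − 17 = 0
d=8: ŷ = -4 + 3·8 = 20; e = 18.5 − 20 = -1.5
d=9: ŷ = -4 + 3·9 = 23; e = 25 − 23 = 2
d=10: ŷ = -4 + 3·10 = 26; e = 23 − 26 = -3
d=11: ŷ = -4 + 3·11 = 29; e = 31 − 29 = 2
SSE = 4 + 9 + 1 + 0 + 0.25 + 0 + 2.25 + 4 + 9 + 4 = 33.5
s = √(33.5/8) = √4.1875 ≈ 2.046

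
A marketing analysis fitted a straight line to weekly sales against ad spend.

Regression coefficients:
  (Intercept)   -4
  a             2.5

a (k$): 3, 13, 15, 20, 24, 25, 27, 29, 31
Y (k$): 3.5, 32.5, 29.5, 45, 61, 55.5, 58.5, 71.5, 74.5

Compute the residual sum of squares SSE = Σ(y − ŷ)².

a=3: ŷ = -4 + 2.5·3 = 3.5; e = 3.5 − 3.5 = 0
a=13: ŷ = -4 + 2.5·13 = 28.5; e = 32.5 − 28.5 = 4
a=15: ŷ = -4 + 2.5·15 = 33.5; e = 29.5 − 33.5 = -4
a=20: ŷ = -4 + 2.5·20 = 46; e = 45 − 46 = -1
a=24: ŷ = -4 + 2.5·24 = 56; e = 61 − 56 = 5
a=25: ŷ = -4 + 2.5·25 = 58.5; e = 55.5 − 58.5 = -3
a=27: ŷ = -4 + 2.5·27 = 63.5; e = 58.5 − 63.5 = -5
a=29: ŷ = -4 + 2.5·29 = 68.5; e = 71.5 − 68.5 = 3
a=31: ŷ = -4 + 2.5·31 = 73.5; e = 74.5 − 73.5 = 1
SSE = 0 + 16 + 16 + 1 + 25 + 9 + 25 + 9 + 1 = 102

SSE = 102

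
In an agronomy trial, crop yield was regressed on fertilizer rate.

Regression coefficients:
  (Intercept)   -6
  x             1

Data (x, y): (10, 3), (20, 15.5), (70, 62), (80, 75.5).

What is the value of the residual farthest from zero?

e = -2

x=10: ŷ = -6 + 10 = 4; e = 3 − 4 = -1
x=20: ŷ = -6 + 20 = 14; e = 15.5 − 14 = 1.5
x=70: ŷ = -6 + 70 = 64; e = 62 − 64 = -2
x=80: ŷ = -6 + 80 = 74; e = 75.5 − 74 = 1.5
Largest |e| is 2 at x = 70, residual -2.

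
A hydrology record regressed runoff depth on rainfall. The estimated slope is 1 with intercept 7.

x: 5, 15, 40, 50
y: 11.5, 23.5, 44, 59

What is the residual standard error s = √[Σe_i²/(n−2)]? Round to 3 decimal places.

x=5: ŷ = 7 + 5 = 12; e = 11.5 − 12 = -0.5
x=15: ŷ = 7 + 15 = 22; e = 23.5 − 22 = 1.5
x=40: ŷ = 7 + 40 = 47; e = 44 − 47 = -3
x=50: ŷ = 7 + 50 = 57; e = 59 − 57 = 2
SSE = 0.25 + 2.25 + 9 + 4 = 15.5
s = √(15.5/2) = √7.75 ≈ 2.784

s = 2.784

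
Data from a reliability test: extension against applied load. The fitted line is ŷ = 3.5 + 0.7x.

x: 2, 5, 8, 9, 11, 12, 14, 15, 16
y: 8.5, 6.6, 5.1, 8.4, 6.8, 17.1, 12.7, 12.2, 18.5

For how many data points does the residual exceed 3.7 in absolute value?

x=2: ŷ = 3.5 + 0.7·2 = 4.9; r = 8.5 − 4.9 = 3.6
x=5: ŷ = 3.5 + 0.7·5 = 7; r = 6.6 − 7 = -0.4
x=8: ŷ = 3.5 + 0.7·8 = 9.1; r = 5.1 − 9.1 = -4
x=9: ŷ = 3.5 + 0.7·9 = 9.8; r = 8.4 − 9.8 = -1.4
x=11: ŷ = 3.5 + 0.7·11 = 11.2; r = 6.8 − 11.2 = -4.4
x=12: ŷ = 3.5 + 0.7·12 = 11.9; r = 17.1 − 11.9 = 5.2
x=14: ŷ = 3.5 + 0.7·14 = 13.3; r = 12.7 − 13.3 = -0.6
x=15: ŷ = 3.5 + 0.7·15 = 14; r = 12.2 − 14 = -1.8
x=16: ŷ = 3.5 + 0.7·16 = 14.7; r = 18.5 − 14.7 = 3.8
|r| > 3.7: x=8 (|r|=4), x=11 (|r|=4.4), x=12 (|r|=5.2), x=16 (|r|=3.8) → 4

4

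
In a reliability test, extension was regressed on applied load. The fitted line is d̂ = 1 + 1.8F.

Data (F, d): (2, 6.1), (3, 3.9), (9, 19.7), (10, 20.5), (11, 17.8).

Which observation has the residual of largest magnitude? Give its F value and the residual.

F = 11, e = -3

F=2: d̂ = 1 + 1.8·2 = 4.6; e = 6.1 − 4.6 = 1.5
F=3: d̂ = 1 + 1.8·3 = 6.4; e = 3.9 − 6.4 = -2.5
F=9: d̂ = 1 + 1.8·9 = 17.2; e = 19.7 − 17.2 = 2.5
F=10: d̂ = 1 + 1.8·10 = 19; e = 20.5 − 19 = 1.5
F=11: d̂ = 1 + 1.8·11 = 20.8; e = 17.8 − 20.8 = -3
Largest |e| is 3 at F = 11, residual -3.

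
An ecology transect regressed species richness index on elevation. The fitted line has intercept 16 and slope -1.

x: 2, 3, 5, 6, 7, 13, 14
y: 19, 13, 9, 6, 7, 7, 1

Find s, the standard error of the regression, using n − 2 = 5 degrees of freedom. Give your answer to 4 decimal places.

s = 3.6332

x=2: ŷ = 16 − 2 = 14; r = 19 − 14 = 5
x=3: ŷ = 16 − 3 = 13; r = 13 − 13 = 0
x=5: ŷ = 16 − 5 = 11; r = 9 − 11 = -2
x=6: ŷ = 16 − 6 = 10; r = 6 − 10 = -4
x=7: ŷ = 16 − 7 = 9; r = 7 − 9 = -2
x=13: ŷ = 16 − 13 = 3; r = 7 − 3 = 4
x=14: ŷ = 16 − 14 = 2; r = 1 − 2 = -1
SSE = 25 + 0 + 4 + 16 + 4 + 16 + 1 = 66
s = √(66/5) = √13.2 ≈ 3.6332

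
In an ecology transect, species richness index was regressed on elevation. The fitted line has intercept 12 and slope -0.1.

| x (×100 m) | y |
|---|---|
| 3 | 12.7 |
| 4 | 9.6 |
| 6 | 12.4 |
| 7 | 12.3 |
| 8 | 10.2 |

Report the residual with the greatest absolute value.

r = -2

x=3: ŷ = 12 − 0.1·3 = 11.7; r = 12.7 − 11.7 = 1
x=4: ŷ = 12 − 0.1·4 = 11.6; r = 9.6 − 11.6 = -2
x=6: ŷ = 12 − 0.1·6 = 11.4; r = 12.4 − 11.4 = 1
x=7: ŷ = 12 − 0.1·7 = 11.3; r = 12.3 − 11.3 = 1
x=8: ŷ = 12 − 0.1·8 = 11.2; r = 10.2 − 11.2 = -1
Largest |r| is 2 at x = 4, residual -2.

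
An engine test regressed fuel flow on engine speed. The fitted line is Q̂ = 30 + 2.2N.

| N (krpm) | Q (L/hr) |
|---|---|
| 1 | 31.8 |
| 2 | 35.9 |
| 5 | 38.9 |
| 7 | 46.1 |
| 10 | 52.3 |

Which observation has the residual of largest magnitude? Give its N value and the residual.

N=1: Q̂ = 30 + 2.2·1 = 32.2; r = 31.8 − 32.2 = -0.4
N=2: Q̂ = 30 + 2.2·2 = 34.4; r = 35.9 − 34.4 = 1.5
N=5: Q̂ = 30 + 2.2·5 = 41; r = 38.9 − 41 = -2.1
N=7: Q̂ = 30 + 2.2·7 = 45.4; r = 46.1 − 45.4 = 0.7
N=10: Q̂ = 30 + 2.2·10 = 52; r = 52.3 − 52 = 0.3
Largest |r| is 2.1 at N = 5, residual -2.1.

N = 5, r = -2.1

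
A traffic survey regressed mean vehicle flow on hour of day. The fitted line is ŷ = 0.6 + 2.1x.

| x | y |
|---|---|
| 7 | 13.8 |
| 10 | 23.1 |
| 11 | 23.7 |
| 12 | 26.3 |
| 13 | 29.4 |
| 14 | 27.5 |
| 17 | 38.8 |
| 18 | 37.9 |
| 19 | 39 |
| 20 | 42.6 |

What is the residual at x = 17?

r = 2.5

ŷ = 0.6 + 2.1·17 = 36.3
r = 38.8 − 36.3 = 2.5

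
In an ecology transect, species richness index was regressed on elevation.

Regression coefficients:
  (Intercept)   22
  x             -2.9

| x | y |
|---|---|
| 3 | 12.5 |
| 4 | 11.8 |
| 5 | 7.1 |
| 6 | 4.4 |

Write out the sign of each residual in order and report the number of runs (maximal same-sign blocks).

x=3: ŷ = 22 − 2.9·3 = 13.3; r = 12.5 − 13.3 = -0.8
x=4: ŷ = 22 − 2.9·4 = 10.4; r = 11.8 − 10.4 = 1.4
x=5: ŷ = 22 − 2.9·5 = 7.5; r = 7.1 − 7.5 = -0.4
x=6: ŷ = 22 − 2.9·6 = 4.6; r = 4.4 − 4.6 = -0.2
Signs: − + − −
Runs: −×1, +×1, −×2 → 3

3 runs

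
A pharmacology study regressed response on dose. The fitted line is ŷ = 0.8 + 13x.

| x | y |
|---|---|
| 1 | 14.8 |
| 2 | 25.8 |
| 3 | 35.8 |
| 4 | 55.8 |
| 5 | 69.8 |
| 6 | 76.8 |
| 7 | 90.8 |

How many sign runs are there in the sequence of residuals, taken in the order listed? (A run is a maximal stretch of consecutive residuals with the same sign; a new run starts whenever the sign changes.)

4 runs

x=1: ŷ = 0.8 + 13·1 = 13.8; e = 14.8 − 13.8 = 1
x=2: ŷ = 0.8 + 13·2 = 26.8; e = 25.8 − 26.8 = -1
x=3: ŷ = 0.8 + 13·3 = 39.8; e = 35.8 − 39.8 = -4
x=4: ŷ = 0.8 + 13·4 = 52.8; e = 55.8 − 52.8 = 3
x=5: ŷ = 0.8 + 13·5 = 65.8; e = 69.8 − 65.8 = 4
x=6: ŷ = 0.8 + 13·6 = 78.8; e = 76.8 − 78.8 = -2
x=7: ŷ = 0.8 + 13·7 = 91.8; e = 90.8 − 91.8 = -1
Signs: + − − + + − −
Runs: +×1, −×2, +×2, −×2 → 4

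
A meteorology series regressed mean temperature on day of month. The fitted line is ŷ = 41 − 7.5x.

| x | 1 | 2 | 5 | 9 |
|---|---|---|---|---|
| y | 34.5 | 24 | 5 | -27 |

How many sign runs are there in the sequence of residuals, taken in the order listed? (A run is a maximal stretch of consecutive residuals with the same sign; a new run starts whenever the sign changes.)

x=1: ŷ = 41 − 7.5·1 = 33.5; r = 34.5 − 33.5 = 1
x=2: ŷ = 41 − 7.5·2 = 26; r = 24 − 26 = -2
x=5: ŷ = 41 − 7.5·5 = 3.5; r = 5 − 3.5 = 1.5
x=9: ŷ = 41 − 7.5·9 = -26.5; r = -27 − (-26.5) = -0.5
Signs: + − + −
Runs: +×1, −×1, +×1, −×1 → 4

4 runs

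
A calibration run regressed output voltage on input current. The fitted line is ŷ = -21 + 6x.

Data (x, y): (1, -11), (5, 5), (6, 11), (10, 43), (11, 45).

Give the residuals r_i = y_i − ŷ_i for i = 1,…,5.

4, -4, -4, 4, 0

x=1: ŷ = -21 + 6·1 = -15; r = -11 − (-15) = 4
x=5: ŷ = -21 + 6·5 = 9; r = 5 − 9 = -4
x=6: ŷ = -21 + 6·6 = 15; r = 11 − 15 = -4
x=10: ŷ = -21 + 6·10 = 39; r = 43 − 39 = 4
x=11: ŷ = -21 + 6·11 = 45; r = 45 − 45 = 0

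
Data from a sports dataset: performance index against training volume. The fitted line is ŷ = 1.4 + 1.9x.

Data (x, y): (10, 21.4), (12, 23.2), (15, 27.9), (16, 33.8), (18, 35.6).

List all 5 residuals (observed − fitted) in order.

x=10: ŷ = 1.4 + 1.9·10 = 20.4; r = 21.4 − 20.4 = 1
x=12: ŷ = 1.4 + 1.9·12 = 24.2; r = 23.2 − 24.2 = -1
x=15: ŷ = 1.4 + 1.9·15 = 29.9; r = 27.9 − 29.9 = -2
x=16: ŷ = 1.4 + 1.9·16 = 31.8; r = 33.8 − 31.8 = 2
x=18: ŷ = 1.4 + 1.9·18 = 35.6; r = 35.6 − 35.6 = 0

1, -1, -2, 2, 0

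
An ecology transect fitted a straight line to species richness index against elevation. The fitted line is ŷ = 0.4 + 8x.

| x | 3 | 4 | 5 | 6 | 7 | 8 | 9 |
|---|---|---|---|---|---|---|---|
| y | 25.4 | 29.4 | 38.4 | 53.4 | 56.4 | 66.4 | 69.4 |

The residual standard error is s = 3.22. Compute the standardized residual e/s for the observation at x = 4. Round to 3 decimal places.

-0.932

ŷ = 0.4 + 8·4 = 32.4
e = 29.4 − 32.4 = -3
e/s = -3 / 3.22 = -0.932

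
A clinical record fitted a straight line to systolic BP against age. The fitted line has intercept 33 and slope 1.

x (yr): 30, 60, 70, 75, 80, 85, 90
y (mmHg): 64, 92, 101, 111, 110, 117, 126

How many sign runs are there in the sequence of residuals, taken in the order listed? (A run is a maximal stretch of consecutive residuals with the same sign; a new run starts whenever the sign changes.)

x=30: ŷ = 33 + 30 = 63; e = 64 − 63 = 1
x=60: ŷ = 33 + 60 = 93; e = 92 − 93 = -1
x=70: ŷ = 33 + 70 = 103; e = 101 − 103 = -2
x=75: ŷ = 33 + 75 = 108; e = 111 − 108 = 3
x=80: ŷ = 33 + 80 = 113; e = 110 − 113 = -3
x=85: ŷ = 33 + 85 = 118; e = 117 − 118 = -1
x=90: ŷ = 33 + 90 = 123; e = 126 − 123 = 3
Signs: + − − + − − +
Runs: +×1, −×2, +×1, −×2, +×1 → 5

5 runs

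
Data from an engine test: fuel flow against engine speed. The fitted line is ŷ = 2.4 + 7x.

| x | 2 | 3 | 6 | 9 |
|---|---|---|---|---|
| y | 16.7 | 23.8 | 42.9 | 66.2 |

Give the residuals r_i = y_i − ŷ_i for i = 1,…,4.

x=2: ŷ = 2.4 + 7·2 = 16.4; r = 16.7 − 16.4 = 0.3
x=3: ŷ = 2.4 + 7·3 = 23.4; r = 23.8 − 23.4 = 0.4
x=6: ŷ = 2.4 + 7·6 = 44.4; r = 42.9 − 44.4 = -1.5
x=9: ŷ = 2.4 + 7·9 = 65.4; r = 66.2 − 65.4 = 0.8

0.3, 0.4, -1.5, 0.8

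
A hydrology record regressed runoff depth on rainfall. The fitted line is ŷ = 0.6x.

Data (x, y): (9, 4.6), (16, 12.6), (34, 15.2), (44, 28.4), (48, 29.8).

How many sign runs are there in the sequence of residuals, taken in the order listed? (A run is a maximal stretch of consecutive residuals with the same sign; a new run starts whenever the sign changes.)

4 runs

x=9: ŷ = 0.6·9 = 5.4; r = 4.6 − 5.4 = -0.8
x=16: ŷ = 0.6·16 = 9.6; r = 12.6 − 9.6 = 3
x=34: ŷ = 0.6·34 = 20.4; r = 15.2 − 20.4 = -5.2
x=44: ŷ = 0.6·44 = 26.4; r = 28.4 − 26.4 = 2
x=48: ŷ = 0.6·48 = 28.8; r = 29.8 − 28.8 = 1
Signs: − + − + +
Runs: −×1, +×1, −×1, +×2 → 4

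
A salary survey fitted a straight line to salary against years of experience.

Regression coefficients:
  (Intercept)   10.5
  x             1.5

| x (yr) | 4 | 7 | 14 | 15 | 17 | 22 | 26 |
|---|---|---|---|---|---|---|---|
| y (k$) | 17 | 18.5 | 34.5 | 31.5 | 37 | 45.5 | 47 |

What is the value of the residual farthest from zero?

x=4: ŷ = 10.5 + 1.5·4 = 16.5; r = 17 − 16.5 = 0.5
x=7: ŷ = 10.5 + 1.5·7 = 21; r = 18.5 − 21 = -2.5
x=14: ŷ = 10.5 + 1.5·14 = 31.5; r = 34.5 − 31.5 = 3
x=15: ŷ = 10.5 + 1.5·15 = 33; r = 31.5 − 33 = -1.5
x=17: ŷ = 10.5 + 1.5·17 = 36; r = 37 − 36 = 1
x=22: ŷ = 10.5 + 1.5·22 = 43.5; r = 45.5 − 43.5 = 2
x=26: ŷ = 10.5 + 1.5·26 = 49.5; r = 47 − 49.5 = -2.5
Largest |r| is 3 at x = 14, residual 3.

r = 3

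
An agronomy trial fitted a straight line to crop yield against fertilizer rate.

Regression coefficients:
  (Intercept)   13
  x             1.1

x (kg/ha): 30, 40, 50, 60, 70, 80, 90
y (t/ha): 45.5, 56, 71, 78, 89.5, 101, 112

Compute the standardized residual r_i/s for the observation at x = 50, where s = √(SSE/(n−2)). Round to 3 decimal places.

x=30: ŷ = 13 + 1.1·30 = 46; r = 45.5 − 46 = -0.5
x=40: ŷ = 13 + 1.1·40 = 57; r = 56 − 57 = -1
x=50: ŷ = 13 + 1.1·50 = 68; r = 71 − 68 = 3
x=60: ŷ = 13 + 1.1·60 = 79; r = 78 − 79 = -1
x=70: ŷ = 13 + 1.1·70 = 90; r = 89.5 − 90 = -0.5
x=80: ŷ = 13 + 1.1·80 = 101; r = 101 − 101 = 0
x=90: ŷ = 13 + 1.1·90 = 112; r = 112 − 112 = 0
SSE = 0.25 + 1 + 9 + 1 + 0.25 + 0 + 0 = 11.5
s = √(11.5/5) = 1.51658
r/s = 3 / 1.51658 = 1.978

1.978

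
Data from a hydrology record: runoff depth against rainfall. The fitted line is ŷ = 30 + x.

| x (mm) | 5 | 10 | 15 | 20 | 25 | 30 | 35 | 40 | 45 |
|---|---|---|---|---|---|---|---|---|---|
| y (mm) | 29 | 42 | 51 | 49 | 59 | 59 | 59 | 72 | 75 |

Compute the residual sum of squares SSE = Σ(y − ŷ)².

SSE = 134

x=5: ŷ = 30 + 5 = 35; r = 29 − 35 = -6
x=10: ŷ = 30 + 10 = 40; r = 42 − 40 = 2
x=15: ŷ = 30 + 15 = 45; r = 51 − 45 = 6
x=20: ŷ = 30 + 20 = 50; r = 49 − 50 = -1
x=25: ŷ = 30 + 25 = 55; r = 59 − 55 = 4
x=30: ŷ = 30 + 30 = 60; r = 59 − 60 = -1
x=35: ŷ = 30 + 35 = 65; r = 59 − 65 = -6
x=40: ŷ = 30 + 40 = 70; r = 72 − 70 = 2
x=45: ŷ = 30 + 45 = 75; r = 75 − 75 = 0
SSE = 36 + 4 + 36 + 1 + 16 + 1 + 36 + 4 + 0 = 134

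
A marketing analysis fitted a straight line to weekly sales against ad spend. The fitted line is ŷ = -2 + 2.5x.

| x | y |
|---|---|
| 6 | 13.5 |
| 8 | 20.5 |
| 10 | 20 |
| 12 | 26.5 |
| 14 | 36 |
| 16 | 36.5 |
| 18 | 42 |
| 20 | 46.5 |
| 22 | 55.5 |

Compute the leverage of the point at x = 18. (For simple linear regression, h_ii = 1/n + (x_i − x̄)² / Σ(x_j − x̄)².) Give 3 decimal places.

h = 0.178

x̄ = (6 + 8 + 10 + 12 + 14 + 16 + 18 + 20 + 22)/9 = 14
Σ(x − x̄)² = 64 + 36 + 16 + 4 + 0 + 4 + 16 + 36 + 64 = 240
h = 1/9 + (4)²/240 = 0.111111 + 0.0666667 = 0.178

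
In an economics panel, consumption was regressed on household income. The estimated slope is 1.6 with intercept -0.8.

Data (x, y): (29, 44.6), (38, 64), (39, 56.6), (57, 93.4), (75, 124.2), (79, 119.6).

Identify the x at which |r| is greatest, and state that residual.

x = 79, r = -6

x=29: ŷ = -0.8 + 1.6·29 = 45.6; r = 44.6 − 45.6 = -1
x=38: ŷ = -0.8 + 1.6·38 = 60; r = 64 − 60 = 4
x=39: ŷ = -0.8 + 1.6·39 = 61.6; r = 56.6 − 61.6 = -5
x=57: ŷ = -0.8 + 1.6·57 = 90.4; r = 93.4 − 90.4 = 3
x=75: ŷ = -0.8 + 1.6·75 = 119.2; r = 124.2 − 119.2 = 5
x=79: ŷ = -0.8 + 1.6·79 = 125.6; r = 119.6 − 125.6 = -6
Largest |r| is 6 at x = 79, residual -6.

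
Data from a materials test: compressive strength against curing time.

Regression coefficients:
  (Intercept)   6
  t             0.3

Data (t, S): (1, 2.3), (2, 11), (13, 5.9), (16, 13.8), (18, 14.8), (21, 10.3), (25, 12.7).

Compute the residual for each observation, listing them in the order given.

-4, 4.4, -4, 3, 3.4, -2, -0.8

t=1: ŷ = 6 + 0.3·1 = 6.3; r = 2.3 − 6.3 = -4
t=2: ŷ = 6 + 0.3·2 = 6.6; r = 11 − 6.6 = 4.4
t=13: ŷ = 6 + 0.3·13 = 9.9; r = 5.9 − 9.9 = -4
t=16: ŷ = 6 + 0.3·16 = 10.8; r = 13.8 − 10.8 = 3
t=18: ŷ = 6 + 0.3·18 = 11.4; r = 14.8 − 11.4 = 3.4
t=21: ŷ = 6 + 0.3·21 = 12.3; r = 10.3 − 12.3 = -2
t=25: ŷ = 6 + 0.3·25 = 13.5; r = 12.7 − 13.5 = -0.8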